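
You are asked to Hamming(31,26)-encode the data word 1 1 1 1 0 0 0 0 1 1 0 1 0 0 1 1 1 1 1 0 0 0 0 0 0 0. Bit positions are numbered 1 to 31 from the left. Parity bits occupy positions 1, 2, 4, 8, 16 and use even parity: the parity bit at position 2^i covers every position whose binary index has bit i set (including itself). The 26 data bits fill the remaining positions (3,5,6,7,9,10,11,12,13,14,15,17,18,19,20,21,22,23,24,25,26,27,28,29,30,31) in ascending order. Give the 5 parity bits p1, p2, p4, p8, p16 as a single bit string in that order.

Place data bits at non-power-of-two positions: b3=1, b5=1, b6=1, b7=1, b9=0, b10=0, b11=0, b12=0, b13=1, b14=1, b15=0, b17=1, b18=0, b19=0, b20=1, b21=1, b22=1, b23=1, b24=1, b25=0, b26=0, b27=0, b28=0, b29=0, b30=0, b31=0.
p1 = XOR of data positions {3,5,7,9,11,13,15,17,19,21,23,25,27,29,31} = 1⊕1⊕1⊕0⊕0⊕1⊕0⊕1⊕0⊕1⊕1⊕0⊕0⊕0⊕0 = 1
p2 = XOR of data positions {3,6,7,10,11,14,15,18,19,22,23,26,27,30,31} = 1⊕1⊕1⊕0⊕0⊕1⊕0⊕0⊕0⊕1⊕1⊕0⊕0⊕0⊕0 = 0
p4 = XOR of data positions {5,6,7,12,13,14,15,20,21,22,23,28,29,30,31} = 1⊕1⊕1⊕0⊕1⊕1⊕0⊕1⊕1⊕1⊕1⊕0⊕0⊕0⊕0 = 1
p8 = XOR of data positions {9,10,11,12,13,14,15,24,25,26,27,28,29,30,31} = 0⊕0⊕0⊕0⊕1⊕1⊕0⊕1⊕0⊕0⊕0⊕0⊕0⊕0⊕0 = 1
p16 = XOR of data positions {17,18,19,20,21,22,23,24,25,26,27,28,29,30,31} = 1⊕0⊕0⊕1⊕1⊕1⊕1⊕1⊕0⊕0⊕0⊕0⊕0⊕0⊕0 = 0
Parity bits p1,p2,p4,p8,p16 = 10110

10110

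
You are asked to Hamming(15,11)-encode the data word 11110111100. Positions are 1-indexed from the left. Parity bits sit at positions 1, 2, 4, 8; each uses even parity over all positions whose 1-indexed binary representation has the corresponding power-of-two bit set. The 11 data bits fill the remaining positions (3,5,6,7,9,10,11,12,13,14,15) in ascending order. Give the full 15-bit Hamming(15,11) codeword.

Place data bits at non-power-of-two positions: b3=1, b5=1, b6=1, b7=1, b9=0, b10=1, b11=1, b12=1, b13=1, b14=0, b15=0.
p1 = XOR of data positions {3,5,7,9,11,13,15} = 1⊕1⊕1⊕0⊕1⊕1⊕0 = 1
p2 = XOR of data positions {3,6,7,10,11,14,15} = 1⊕1⊕1⊕1⊕1⊕0⊕0 = 1
p4 = XOR of data positions {5,6,7,12,13,14,15} = 1⊕1⊕1⊕1⊕1⊕0⊕0 = 1
p8 = XOR of data positions {9,10,11,12,13,14,15} = 0⊕1⊕1⊕1⊕1⊕0⊕0 = 0
Codeword b1..b15 = 111111100111100

111111100111100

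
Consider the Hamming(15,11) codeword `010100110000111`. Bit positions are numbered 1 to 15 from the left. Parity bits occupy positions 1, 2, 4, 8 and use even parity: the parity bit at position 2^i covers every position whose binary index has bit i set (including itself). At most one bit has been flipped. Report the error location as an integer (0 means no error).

s1: b1⊕b3⊕b5⊕b7⊕b9⊕b11⊕b13⊕b15 = 0⊕0⊕0⊕1⊕0⊕0⊕1⊕1 = 1
s2: b2⊕b3⊕b6⊕b7⊕b10⊕b11⊕b14⊕b15 = 1⊕0⊕0⊕1⊕0⊕0⊕1⊕1 = 0
s4: b4⊕b5⊕b6⊕b7⊕b12⊕b13⊕b14⊕b15 = 1⊕0⊕0⊕1⊕0⊕1⊕1⊕1 = 1
s8: b8⊕b9⊕b10⊕b11⊕b12⊕b13⊕b14⊕b15 = 1⊕0⊕0⊕0⊕0⊕1⊕1⊕1 = 0
Syndrome (s8...s1) = 0101 → position 5.

5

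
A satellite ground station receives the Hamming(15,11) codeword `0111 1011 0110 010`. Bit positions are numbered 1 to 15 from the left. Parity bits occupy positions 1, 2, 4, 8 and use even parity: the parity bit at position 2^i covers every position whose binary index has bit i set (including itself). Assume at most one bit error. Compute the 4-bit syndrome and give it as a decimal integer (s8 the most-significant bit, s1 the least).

0

s1: b1⊕b3⊕b5⊕b7⊕b9⊕b11⊕b13⊕b15 = 0⊕1⊕1⊕1⊕0⊕1⊕0⊕0 = 0
s2: b2⊕b3⊕b6⊕b7⊕b10⊕b11⊕b14⊕b15 = 1⊕1⊕0⊕1⊕1⊕1⊕1⊕0 = 0
s4: b4⊕b5⊕b6⊕b7⊕b12⊕b13⊕b14⊕b15 = 1⊕1⊕0⊕1⊕0⊕0⊕1⊕0 = 0
s8: b8⊕b9⊕b10⊕b11⊕b12⊕b13⊕b14⊕b15 = 1⊕0⊕1⊕1⊕0⊕0⊕1⊕0 = 0
Syndrome (s8...s1) = 0000 → position 0 (no error).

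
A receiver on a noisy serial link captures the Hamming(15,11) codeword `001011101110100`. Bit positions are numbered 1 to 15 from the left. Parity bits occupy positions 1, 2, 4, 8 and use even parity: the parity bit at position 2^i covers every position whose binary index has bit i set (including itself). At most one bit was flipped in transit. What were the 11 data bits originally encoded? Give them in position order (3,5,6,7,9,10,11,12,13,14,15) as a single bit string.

s1: b1⊕b3⊕b5⊕b7⊕b9⊕b11⊕b13⊕b15 = 0⊕1⊕1⊕1⊕1⊕1⊕1⊕0 = 0
s2: b2⊕b3⊕b6⊕b7⊕b10⊕b11⊕b14⊕b15 = 0⊕1⊕1⊕1⊕1⊕1⊕0⊕0 = 1
s4: b4⊕b5⊕b6⊕b7⊕b12⊕b13⊕b14⊕b15 = 0⊕1⊕1⊕1⊕0⊕1⊕0⊕0 = 0
s8: b8⊕b9⊕b10⊕b11⊕b12⊕b13⊕b14⊕b15 = 0⊕1⊕1⊕1⊕0⊕1⊕0⊕0 = 0
Syndrome (s8...s1) = 0010 → position 2.
Flip bit 2: corrected codeword = 011011101110100
Data bits at positions 3,5,6,7,9,10,11,12,13,14,15: 11111110100

11111110100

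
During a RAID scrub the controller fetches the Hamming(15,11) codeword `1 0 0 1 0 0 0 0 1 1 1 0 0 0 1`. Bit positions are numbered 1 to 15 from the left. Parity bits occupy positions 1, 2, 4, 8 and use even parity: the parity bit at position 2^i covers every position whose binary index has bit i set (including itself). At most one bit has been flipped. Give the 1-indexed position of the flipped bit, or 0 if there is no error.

s1: b1⊕b3⊕b5⊕b7⊕b9⊕b11⊕b13⊕b15 = 1⊕0⊕0⊕0⊕1⊕1⊕0⊕1 = 0
s2: b2⊕b3⊕b6⊕b7⊕b10⊕b11⊕b14⊕b15 = 0⊕0⊕0⊕0⊕1⊕1⊕0⊕1 = 1
s4: b4⊕b5⊕b6⊕b7⊕b12⊕b13⊕b14⊕b15 = 1⊕0⊕0⊕0⊕0⊕0⊕0⊕1 = 0
s8: b8⊕b9⊕b10⊕b11⊕b12⊕b13⊕b14⊕b15 = 0⊕1⊕1⊕1⊕0⊕0⊕0⊕1 = 0
Syndrome (s8...s1) = 0010 → position 2.

2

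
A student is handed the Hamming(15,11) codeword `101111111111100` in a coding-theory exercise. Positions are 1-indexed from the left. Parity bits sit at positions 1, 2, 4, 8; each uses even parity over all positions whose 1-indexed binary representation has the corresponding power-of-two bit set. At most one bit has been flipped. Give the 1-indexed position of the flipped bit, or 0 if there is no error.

3

s1: b1⊕b3⊕b5⊕b7⊕b9⊕b11⊕b13⊕b15 = 1⊕1⊕1⊕1⊕1⊕1⊕1⊕0 = 1
s2: b2⊕b3⊕b6⊕b7⊕b10⊕b11⊕b14⊕b15 = 0⊕1⊕1⊕1⊕1⊕1⊕0⊕0 = 1
s4: b4⊕b5⊕b6⊕b7⊕b12⊕b13⊕b14⊕b15 = 1⊕1⊕1⊕1⊕1⊕1⊕0⊕0 = 0
s8: b8⊕b9⊕b10⊕b11⊕b12⊕b13⊕b14⊕b15 = 1⊕1⊕1⊕1⊕1⊕1⊕0⊕0 = 0
Syndrome (s8...s1) = 0011 → position 3.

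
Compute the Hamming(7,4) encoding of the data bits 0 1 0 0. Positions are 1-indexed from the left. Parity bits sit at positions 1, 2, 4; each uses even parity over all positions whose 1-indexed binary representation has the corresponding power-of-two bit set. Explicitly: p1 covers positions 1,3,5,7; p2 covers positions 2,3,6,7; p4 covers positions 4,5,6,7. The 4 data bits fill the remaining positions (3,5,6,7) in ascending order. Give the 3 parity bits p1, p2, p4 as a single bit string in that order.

101

Place data bits at non-power-of-two positions: b3=0, b5=1, b6=0, b7=0.
p1 = XOR of data positions {3,5,7} = 0⊕1⊕0 = 1
p2 = XOR of data positions {3,6,7} = 0⊕0⊕0 = 0
p4 = XOR of data positions {5,6,7} = 1⊕0⊕0 = 1
Parity bits p1,p2,p4 = 101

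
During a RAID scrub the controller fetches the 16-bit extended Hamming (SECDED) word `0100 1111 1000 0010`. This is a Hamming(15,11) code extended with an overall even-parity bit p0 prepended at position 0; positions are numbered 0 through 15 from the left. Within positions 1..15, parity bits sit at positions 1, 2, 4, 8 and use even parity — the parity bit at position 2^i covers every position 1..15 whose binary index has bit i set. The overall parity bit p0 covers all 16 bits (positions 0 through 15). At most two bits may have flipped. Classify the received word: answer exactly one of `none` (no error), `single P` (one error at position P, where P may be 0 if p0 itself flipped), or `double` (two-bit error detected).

s1: b1⊕b3⊕b5⊕b7⊕b9⊕b11⊕b13⊕b15 = 1⊕0⊕1⊕1⊕0⊕0⊕0⊕0 = 1
s2: b2⊕b3⊕b6⊕b7⊕b10⊕b11⊕b14⊕b15 = 0⊕0⊕1⊕1⊕0⊕0⊕1⊕0 = 1
s4: b4⊕b5⊕b6⊕b7⊕b12⊕b13⊕b14⊕b15 = 1⊕1⊕1⊕1⊕0⊕0⊕1⊕0 = 1
s8: b8⊕b9⊕b10⊕b11⊕b12⊕b13⊕b14⊕b15 = 1⊕0⊕0⊕0⊕0⊕0⊕1⊕0 = 0
Syndrome (s8...s1) = 0111 → position 7.
Overall parity (XOR of all 16 bits, including p0): 0⊕1⊕0⊕0⊕1⊕1⊕1⊕1⊕1⊕0⊕0⊕0⊕0⊕0⊕1⊕0 = 1
Overall=1, syndrome position=7 → single-bit error at position 7.

single 7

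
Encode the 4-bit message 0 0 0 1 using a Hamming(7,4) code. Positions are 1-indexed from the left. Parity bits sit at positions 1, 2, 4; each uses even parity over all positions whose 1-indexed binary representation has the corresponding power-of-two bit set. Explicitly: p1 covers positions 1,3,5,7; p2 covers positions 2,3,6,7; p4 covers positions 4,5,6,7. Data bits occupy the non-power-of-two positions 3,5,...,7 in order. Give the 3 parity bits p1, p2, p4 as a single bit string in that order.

Place data bits at non-power-of-two positions: b3=0, b5=0, b6=0, b7=1.
p1 = XOR of data positions {3,5,7} = 0⊕0⊕1 = 1
p2 = XOR of data positions {3,6,7} = 0⊕0⊕1 = 1
p4 = XOR of data positions {5,6,7} = 0⊕0⊕1 = 1
Parity bits p1,p2,p4 = 111

111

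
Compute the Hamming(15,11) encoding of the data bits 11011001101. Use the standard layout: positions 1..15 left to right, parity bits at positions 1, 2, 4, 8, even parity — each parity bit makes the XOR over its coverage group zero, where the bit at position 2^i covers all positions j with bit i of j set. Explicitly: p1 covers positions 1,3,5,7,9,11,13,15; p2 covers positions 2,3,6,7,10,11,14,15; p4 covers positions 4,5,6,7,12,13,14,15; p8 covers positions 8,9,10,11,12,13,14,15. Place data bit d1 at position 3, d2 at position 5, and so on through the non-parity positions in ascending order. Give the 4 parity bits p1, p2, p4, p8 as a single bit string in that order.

0110

Place data bits at non-power-of-two positions: b3=1, b5=1, b6=0, b7=1, b9=1, b10=0, b11=0, b12=1, b13=1, b14=0, b15=1.
p1 = XOR of data positions {3,5,7,9,11,13,15} = 1⊕1⊕1⊕1⊕0⊕1⊕1 = 0
p2 = XOR of data positions {3,6,7,10,11,14,15} = 1⊕0⊕1⊕0⊕0⊕0⊕1 = 1
p4 = XOR of data positions {5,6,7,12,13,14,15} = 1⊕0⊕1⊕1⊕1⊕0⊕1 = 1
p8 = XOR of data positions {9,10,11,12,13,14,15} = 1⊕0⊕0⊕1⊕1⊕0⊕1 = 0
Parity bits p1,p2,p4,p8 = 0110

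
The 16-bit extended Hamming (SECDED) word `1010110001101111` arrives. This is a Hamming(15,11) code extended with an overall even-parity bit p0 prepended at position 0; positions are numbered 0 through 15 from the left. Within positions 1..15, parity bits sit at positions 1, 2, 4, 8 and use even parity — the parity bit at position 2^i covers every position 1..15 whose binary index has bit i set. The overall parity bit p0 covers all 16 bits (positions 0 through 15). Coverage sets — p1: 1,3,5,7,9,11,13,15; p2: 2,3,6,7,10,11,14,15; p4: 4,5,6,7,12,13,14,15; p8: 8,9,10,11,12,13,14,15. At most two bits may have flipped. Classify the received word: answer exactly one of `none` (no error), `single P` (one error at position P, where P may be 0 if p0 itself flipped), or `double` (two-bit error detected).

none

s1: b1⊕b3⊕b5⊕b7⊕b9⊕b11⊕b13⊕b15 = 0⊕0⊕1⊕0⊕1⊕0⊕1⊕1 = 0
s2: b2⊕b3⊕b6⊕b7⊕b10⊕b11⊕b14⊕b15 = 1⊕0⊕0⊕0⊕1⊕0⊕1⊕1 = 0
s4: b4⊕b5⊕b6⊕b7⊕b12⊕b13⊕b14⊕b15 = 1⊕1⊕0⊕0⊕1⊕1⊕1⊕1 = 0
s8: b8⊕b9⊕b10⊕b11⊕b12⊕b13⊕b14⊕b15 = 0⊕1⊕1⊕0⊕1⊕1⊕1⊕1 = 0
Syndrome (s8...s1) = 0000 → position 0 (no error).
Overall parity (XOR of all 16 bits, including p0): 1⊕0⊕1⊕0⊕1⊕1⊕0⊕0⊕0⊕1⊕1⊕0⊕1⊕1⊕1⊕1 = 0
Overall=0, syndrome position=0 → no error.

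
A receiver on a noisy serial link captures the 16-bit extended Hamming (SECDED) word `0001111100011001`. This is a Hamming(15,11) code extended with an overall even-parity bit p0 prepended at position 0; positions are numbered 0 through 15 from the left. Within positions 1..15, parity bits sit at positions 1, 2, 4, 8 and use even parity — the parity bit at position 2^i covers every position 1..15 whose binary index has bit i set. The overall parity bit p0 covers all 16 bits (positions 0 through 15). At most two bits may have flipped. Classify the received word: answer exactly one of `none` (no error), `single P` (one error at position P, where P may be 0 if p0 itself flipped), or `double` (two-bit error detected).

double

s1: b1⊕b3⊕b5⊕b7⊕b9⊕b11⊕b13⊕b15 = 0⊕1⊕1⊕1⊕0⊕1⊕0⊕1 = 1
s2: b2⊕b3⊕b6⊕b7⊕b10⊕b11⊕b14⊕b15 = 0⊕1⊕1⊕1⊕0⊕1⊕0⊕1 = 1
s4: b4⊕b5⊕b6⊕b7⊕b12⊕b13⊕b14⊕b15 = 1⊕1⊕1⊕1⊕1⊕0⊕0⊕1 = 0
s8: b8⊕b9⊕b10⊕b11⊕b12⊕b13⊕b14⊕b15 = 0⊕0⊕0⊕1⊕1⊕0⊕0⊕1 = 1
Syndrome (s8...s1) = 1011 → position 11.
Overall parity (XOR of all 16 bits, including p0): 0⊕0⊕0⊕1⊕1⊕1⊕1⊕1⊕0⊕0⊕0⊕1⊕1⊕0⊕0⊕1 = 0
Overall=0, syndrome position=11 → double-bit error detected (uncorrectable).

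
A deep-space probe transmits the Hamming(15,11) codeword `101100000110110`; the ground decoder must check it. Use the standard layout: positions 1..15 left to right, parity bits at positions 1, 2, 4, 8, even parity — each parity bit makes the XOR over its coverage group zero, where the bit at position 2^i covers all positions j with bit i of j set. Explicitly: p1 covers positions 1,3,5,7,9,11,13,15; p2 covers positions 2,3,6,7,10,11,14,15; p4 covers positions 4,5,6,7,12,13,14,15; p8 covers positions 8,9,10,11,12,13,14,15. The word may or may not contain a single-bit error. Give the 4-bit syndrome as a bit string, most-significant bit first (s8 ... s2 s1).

0100

s1: b1⊕b3⊕b5⊕b7⊕b9⊕b11⊕b13⊕b15 = 1⊕1⊕0⊕0⊕0⊕1⊕1⊕0 = 0
s2: b2⊕b3⊕b6⊕b7⊕b10⊕b11⊕b14⊕b15 = 0⊕1⊕0⊕0⊕1⊕1⊕1⊕0 = 0
s4: b4⊕b5⊕b6⊕b7⊕b12⊕b13⊕b14⊕b15 = 1⊕0⊕0⊕0⊕0⊕1⊕1⊕0 = 1
s8: b8⊕b9⊕b10⊕b11⊕b12⊕b13⊕b14⊕b15 = 0⊕0⊕1⊕1⊕0⊕1⊕1⊕0 = 0
Syndrome (s8...s1) = 0100 → position 4.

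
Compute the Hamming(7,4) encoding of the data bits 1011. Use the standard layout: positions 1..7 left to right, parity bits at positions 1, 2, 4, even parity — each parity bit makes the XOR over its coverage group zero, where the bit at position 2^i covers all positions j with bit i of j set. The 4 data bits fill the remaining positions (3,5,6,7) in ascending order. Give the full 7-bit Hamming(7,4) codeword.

Place data bits at non-power-of-two positions: b3=1, b5=0, b6=1, b7=1.
p1 = XOR of data positions {3,5,7} = 1⊕0⊕1 = 0
p2 = XOR of data positions {3,6,7} = 1⊕1⊕1 = 1
p4 = XOR of data positions {5,6,7} = 0⊕1⊕1 = 0
Codeword b1..b7 = 0110011

0110011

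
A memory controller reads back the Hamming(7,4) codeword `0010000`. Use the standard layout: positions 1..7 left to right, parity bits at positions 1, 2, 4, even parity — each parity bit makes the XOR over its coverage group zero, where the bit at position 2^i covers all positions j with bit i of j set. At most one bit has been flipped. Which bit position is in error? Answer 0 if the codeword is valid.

s1: b1⊕b3⊕b5⊕b7 = 0⊕1⊕0⊕0 = 1
s2: b2⊕b3⊕b6⊕b7 = 0⊕1⊕0⊕0 = 1
s4: b4⊕b5⊕b6⊕b7 = 0⊕0⊕0⊕0 = 0
Syndrome (s4...s1) = 011 → position 3.

3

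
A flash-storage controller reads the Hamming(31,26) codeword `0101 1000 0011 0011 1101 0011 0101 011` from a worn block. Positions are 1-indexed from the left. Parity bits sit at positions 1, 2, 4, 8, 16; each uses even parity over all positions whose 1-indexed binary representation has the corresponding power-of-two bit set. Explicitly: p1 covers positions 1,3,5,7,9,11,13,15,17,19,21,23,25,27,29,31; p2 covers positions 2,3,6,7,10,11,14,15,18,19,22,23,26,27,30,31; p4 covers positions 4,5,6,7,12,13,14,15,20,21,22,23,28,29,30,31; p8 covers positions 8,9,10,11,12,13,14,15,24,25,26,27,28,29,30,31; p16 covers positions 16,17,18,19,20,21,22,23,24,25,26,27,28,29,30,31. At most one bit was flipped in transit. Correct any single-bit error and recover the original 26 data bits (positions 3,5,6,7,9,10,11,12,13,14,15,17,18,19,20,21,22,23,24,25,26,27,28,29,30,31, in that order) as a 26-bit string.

01000011001110100110101011

s1: b1⊕b3⊕b5⊕b7⊕b9⊕b11⊕b13⊕b15⊕b17⊕b19⊕b21⊕b23⊕b25⊕b27⊕b29⊕b31 = 0⊕0⊕1⊕0⊕0⊕1⊕0⊕1⊕1⊕0⊕0⊕1⊕0⊕0⊕0⊕1 = 0
s2: b2⊕b3⊕b6⊕b7⊕b10⊕b11⊕b14⊕b15⊕b18⊕b19⊕b22⊕b23⊕b26⊕b27⊕b30⊕b31 = 1⊕0⊕0⊕0⊕0⊕1⊕0⊕1⊕1⊕0⊕0⊕1⊕1⊕0⊕1⊕1 = 0
s4: b4⊕b5⊕b6⊕b7⊕b12⊕b13⊕b14⊕b15⊕b20⊕b21⊕b22⊕b23⊕b28⊕b29⊕b30⊕b31 = 1⊕1⊕0⊕0⊕1⊕0⊕0⊕1⊕1⊕0⊕0⊕1⊕1⊕0⊕1⊕1 = 1
s8: b8⊕b9⊕b10⊕b11⊕b12⊕b13⊕b14⊕b15⊕b24⊕b25⊕b26⊕b27⊕b28⊕b29⊕b30⊕b31 = 0⊕0⊕0⊕1⊕1⊕0⊕0⊕1⊕1⊕0⊕1⊕0⊕1⊕0⊕1⊕1 = 0
s16: b16⊕b17⊕b18⊕b19⊕b20⊕b21⊕b22⊕b23⊕b24⊕b25⊕b26⊕b27⊕b28⊕b29⊕b30⊕b31 = 1⊕1⊕1⊕0⊕1⊕0⊕0⊕1⊕1⊕0⊕1⊕0⊕1⊕0⊕1⊕1 = 0
Syndrome (s16...s1) = 00100 → position 4.
Flip bit 4: corrected codeword = 0100100000110011110100110101011
Data bits at positions 3,5,6,7,9,10,11,12,13,14,15,17,18,19,20,21,22,23,24,25,26,27,28,29,30,31: 01000011001110100110101011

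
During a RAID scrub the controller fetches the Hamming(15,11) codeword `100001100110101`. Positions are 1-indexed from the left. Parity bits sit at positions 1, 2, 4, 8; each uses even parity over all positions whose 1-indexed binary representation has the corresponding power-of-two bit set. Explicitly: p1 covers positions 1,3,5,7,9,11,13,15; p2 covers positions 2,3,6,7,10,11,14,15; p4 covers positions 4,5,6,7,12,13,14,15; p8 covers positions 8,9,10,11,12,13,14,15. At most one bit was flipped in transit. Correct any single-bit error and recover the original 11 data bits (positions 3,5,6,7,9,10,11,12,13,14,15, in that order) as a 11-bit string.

s1: b1⊕b3⊕b5⊕b7⊕b9⊕b11⊕b13⊕b15 = 1⊕0⊕0⊕1⊕0⊕1⊕1⊕1 = 1
s2: b2⊕b3⊕b6⊕b7⊕b10⊕b11⊕b14⊕b15 = 0⊕0⊕1⊕1⊕1⊕1⊕0⊕1 = 1
s4: b4⊕b5⊕b6⊕b7⊕b12⊕b13⊕b14⊕b15 = 0⊕0⊕1⊕1⊕0⊕1⊕0⊕1 = 0
s8: b8⊕b9⊕b10⊕b11⊕b12⊕b13⊕b14⊕b15 = 0⊕0⊕1⊕1⊕0⊕1⊕0⊕1 = 0
Syndrome (s8...s1) = 0011 → position 3.
Flip bit 3: corrected codeword = 101001100110101
Data bits at positions 3,5,6,7,9,10,11,12,13,14,15: 10110110101

10110110101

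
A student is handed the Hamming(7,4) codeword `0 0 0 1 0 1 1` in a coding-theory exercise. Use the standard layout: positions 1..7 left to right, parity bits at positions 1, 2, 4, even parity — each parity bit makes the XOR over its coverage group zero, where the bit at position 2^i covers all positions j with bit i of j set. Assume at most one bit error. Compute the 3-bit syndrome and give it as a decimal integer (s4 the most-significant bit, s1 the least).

s1: b1⊕b3⊕b5⊕b7 = 0⊕0⊕0⊕1 = 1
s2: b2⊕b3⊕b6⊕b7 = 0⊕0⊕1⊕1 = 0
s4: b4⊕b5⊕b6⊕b7 = 1⊕0⊕1⊕1 = 1
Syndrome (s4...s1) = 101 → position 5.

5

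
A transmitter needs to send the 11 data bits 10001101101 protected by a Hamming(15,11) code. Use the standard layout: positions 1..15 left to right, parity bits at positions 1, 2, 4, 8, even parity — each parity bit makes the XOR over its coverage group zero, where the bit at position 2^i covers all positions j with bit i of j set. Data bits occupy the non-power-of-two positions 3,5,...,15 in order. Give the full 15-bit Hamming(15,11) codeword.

Place data bits at non-power-of-two positions: b3=1, b5=0, b6=0, b7=0, b9=1, b10=1, b11=0, b12=1, b13=1, b14=0, b15=1.
p1 = XOR of data positions {3,5,7,9,11,13,15} = 1⊕0⊕0⊕1⊕0⊕1⊕1 = 0
p2 = XOR of data positions {3,6,7,10,11,14,15} = 1⊕0⊕0⊕1⊕0⊕0⊕1 = 1
p4 = XOR of data positions {5,6,7,12,13,14,15} = 0⊕0⊕0⊕1⊕1⊕0⊕1 = 1
p8 = XOR of data positions {9,10,11,12,13,14,15} = 1⊕1⊕0⊕1⊕1⊕0⊕1 = 1
Codeword b1..b15 = 011100011101101

011100011101101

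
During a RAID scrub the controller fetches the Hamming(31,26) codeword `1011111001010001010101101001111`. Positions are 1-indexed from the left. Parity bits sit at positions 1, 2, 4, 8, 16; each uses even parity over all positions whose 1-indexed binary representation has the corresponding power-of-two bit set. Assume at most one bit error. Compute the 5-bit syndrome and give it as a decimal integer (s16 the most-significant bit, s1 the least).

10

s1: b1⊕b3⊕b5⊕b7⊕b9⊕b11⊕b13⊕b15⊕b17⊕b19⊕b21⊕b23⊕b25⊕b27⊕b29⊕b31 = 1⊕1⊕1⊕1⊕0⊕0⊕0⊕0⊕0⊕0⊕0⊕1⊕1⊕0⊕1⊕1 = 0
s2: b2⊕b3⊕b6⊕b7⊕b10⊕b11⊕b14⊕b15⊕b18⊕b19⊕b22⊕b23⊕b26⊕b27⊕b30⊕b31 = 0⊕1⊕1⊕1⊕1⊕0⊕0⊕0⊕1⊕0⊕1⊕1⊕0⊕0⊕1⊕1 = 1
s4: b4⊕b5⊕b6⊕b7⊕b12⊕b13⊕b14⊕b15⊕b20⊕b21⊕b22⊕b23⊕b28⊕b29⊕b30⊕b31 = 1⊕1⊕1⊕1⊕1⊕0⊕0⊕0⊕1⊕0⊕1⊕1⊕1⊕1⊕1⊕1 = 0
s8: b8⊕b9⊕b10⊕b11⊕b12⊕b13⊕b14⊕b15⊕b24⊕b25⊕b26⊕b27⊕b28⊕b29⊕b30⊕b31 = 0⊕0⊕1⊕0⊕1⊕0⊕0⊕0⊕0⊕1⊕0⊕0⊕1⊕1⊕1⊕1 = 1
s16: b16⊕b17⊕b18⊕b19⊕b20⊕b21⊕b22⊕b23⊕b24⊕b25⊕b26⊕b27⊕b28⊕b29⊕b30⊕b31 = 1⊕0⊕1⊕0⊕1⊕0⊕1⊕1⊕0⊕1⊕0⊕0⊕1⊕1⊕1⊕1 = 0
Syndrome (s16...s1) = 01010 → position 10.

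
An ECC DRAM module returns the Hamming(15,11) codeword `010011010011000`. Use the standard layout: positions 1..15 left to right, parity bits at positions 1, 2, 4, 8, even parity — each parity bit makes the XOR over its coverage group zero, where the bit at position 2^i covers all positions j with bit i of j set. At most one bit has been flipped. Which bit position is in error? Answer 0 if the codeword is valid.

s1: b1⊕b3⊕b5⊕b7⊕b9⊕b11⊕b13⊕b15 = 0⊕0⊕1⊕0⊕0⊕1⊕0⊕0 = 0
s2: b2⊕b3⊕b6⊕b7⊕b10⊕b11⊕b14⊕b15 = 1⊕0⊕1⊕0⊕0⊕1⊕0⊕0 = 1
s4: b4⊕b5⊕b6⊕b7⊕b12⊕b13⊕b14⊕b15 = 0⊕1⊕1⊕0⊕1⊕0⊕0⊕0 = 1
s8: b8⊕b9⊕b10⊕b11⊕b12⊕b13⊕b14⊕b15 = 1⊕0⊕0⊕1⊕1⊕0⊕0⊕0 = 1
Syndrome (s8...s1) = 1110 → position 14.

14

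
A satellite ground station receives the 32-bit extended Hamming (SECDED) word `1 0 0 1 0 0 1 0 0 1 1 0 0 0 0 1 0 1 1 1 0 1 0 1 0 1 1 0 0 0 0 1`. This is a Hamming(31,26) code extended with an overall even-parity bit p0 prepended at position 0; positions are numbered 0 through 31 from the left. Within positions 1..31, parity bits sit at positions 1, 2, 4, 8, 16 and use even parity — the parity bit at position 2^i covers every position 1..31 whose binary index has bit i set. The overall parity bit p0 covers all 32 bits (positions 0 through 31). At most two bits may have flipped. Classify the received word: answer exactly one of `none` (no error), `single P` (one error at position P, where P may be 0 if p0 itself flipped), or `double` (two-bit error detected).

double

s1: b1⊕b3⊕b5⊕b7⊕b9⊕b11⊕b13⊕b15⊕b17⊕b19⊕b21⊕b23⊕b25⊕b27⊕b29⊕b31 = 0⊕1⊕0⊕0⊕1⊕0⊕0⊕1⊕1⊕1⊕1⊕1⊕1⊕0⊕0⊕1 = 1
s2: b2⊕b3⊕b6⊕b7⊕b10⊕b11⊕b14⊕b15⊕b18⊕b19⊕b22⊕b23⊕b26⊕b27⊕b30⊕b31 = 0⊕1⊕1⊕0⊕1⊕0⊕0⊕1⊕1⊕1⊕0⊕1⊕1⊕0⊕0⊕1 = 1
s4: b4⊕b5⊕b6⊕b7⊕b12⊕b13⊕b14⊕b15⊕b20⊕b21⊕b22⊕b23⊕b28⊕b29⊕b30⊕b31 = 0⊕0⊕1⊕0⊕0⊕0⊕0⊕1⊕0⊕1⊕0⊕1⊕0⊕0⊕0⊕1 = 1
s8: b8⊕b9⊕b10⊕b11⊕b12⊕b13⊕b14⊕b15⊕b24⊕b25⊕b26⊕b27⊕b28⊕b29⊕b30⊕b31 = 0⊕1⊕1⊕0⊕0⊕0⊕0⊕1⊕0⊕1⊕1⊕0⊕0⊕0⊕0⊕1 = 0
s16: b16⊕b17⊕b18⊕b19⊕b20⊕b21⊕b22⊕b23⊕b24⊕b25⊕b26⊕b27⊕b28⊕b29⊕b30⊕b31 = 0⊕1⊕1⊕1⊕0⊕1⊕0⊕1⊕0⊕1⊕1⊕0⊕0⊕0⊕0⊕1 = 0
Syndrome (s16...s1) = 00111 → position 7.
Overall parity (XOR of all 32 bits, including p0): 1⊕0⊕0⊕1⊕0⊕0⊕1⊕0⊕0⊕1⊕1⊕0⊕0⊕0⊕0⊕1⊕0⊕1⊕1⊕1⊕0⊕1⊕0⊕1⊕0⊕1⊕1⊕0⊕0⊕0⊕0⊕1 = 0
Overall=0, syndrome position=7 → double-bit error detected (uncorrectable).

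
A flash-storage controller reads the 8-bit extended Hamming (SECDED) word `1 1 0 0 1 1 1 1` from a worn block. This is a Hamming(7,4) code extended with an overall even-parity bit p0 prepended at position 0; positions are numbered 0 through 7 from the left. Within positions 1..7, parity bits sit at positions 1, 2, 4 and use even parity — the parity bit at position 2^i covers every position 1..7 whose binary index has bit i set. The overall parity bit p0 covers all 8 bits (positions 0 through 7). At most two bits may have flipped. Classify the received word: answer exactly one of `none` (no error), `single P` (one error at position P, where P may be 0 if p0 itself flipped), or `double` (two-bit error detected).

s1: b1⊕b3⊕b5⊕b7 = 1⊕0⊕1⊕1 = 1
s2: b2⊕b3⊕b6⊕b7 = 0⊕0⊕1⊕1 = 0
s4: b4⊕b5⊕b6⊕b7 = 1⊕1⊕1⊕1 = 0
Syndrome (s4...s1) = 001 → position 1.
Overall parity (XOR of all 8 bits, including p0): 1⊕1⊕0⊕0⊕1⊕1⊕1⊕1 = 0
Overall=0, syndrome position=1 → double-bit error detected (uncorrectable).

double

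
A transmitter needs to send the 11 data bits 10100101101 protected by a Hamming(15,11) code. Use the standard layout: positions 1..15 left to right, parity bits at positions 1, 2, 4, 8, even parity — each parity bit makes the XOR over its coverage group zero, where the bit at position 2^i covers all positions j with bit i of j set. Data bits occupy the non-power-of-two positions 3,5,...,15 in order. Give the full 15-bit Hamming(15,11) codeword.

101001000101101

Place data bits at non-power-of-two positions: b3=1, b5=0, b6=1, b7=0, b9=0, b10=1, b11=0, b12=1, b13=1, b14=0, b15=1.
p1 = XOR of data positions {3,5,7,9,11,13,15} = 1⊕0⊕0⊕0⊕0⊕1⊕1 = 1
p2 = XOR of data positions {3,6,7,10,11,14,15} = 1⊕1⊕0⊕1⊕0⊕0⊕1 = 0
p4 = XOR of data positions {5,6,7,12,13,14,15} = 0⊕1⊕0⊕1⊕1⊕0⊕1 = 0
p8 = XOR of data positions {9,10,11,12,13,14,15} = 0⊕1⊕0⊕1⊕1⊕0⊕1 = 0
Codeword b1..b15 = 101001000101101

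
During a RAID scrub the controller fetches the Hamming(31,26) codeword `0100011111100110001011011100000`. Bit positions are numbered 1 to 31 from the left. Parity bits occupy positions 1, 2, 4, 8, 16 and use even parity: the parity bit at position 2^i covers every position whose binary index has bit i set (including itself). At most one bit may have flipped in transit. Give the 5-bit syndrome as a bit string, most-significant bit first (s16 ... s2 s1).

s1: b1⊕b3⊕b5⊕b7⊕b9⊕b11⊕b13⊕b15⊕b17⊕b19⊕b21⊕b23⊕b25⊕b27⊕b29⊕b31 = 0⊕0⊕0⊕1⊕1⊕1⊕0⊕1⊕0⊕1⊕1⊕0⊕1⊕0⊕0⊕0 = 1
s2: b2⊕b3⊕b6⊕b7⊕b10⊕b11⊕b14⊕b15⊕b18⊕b19⊕b22⊕b23⊕b26⊕b27⊕b30⊕b31 = 1⊕0⊕1⊕1⊕1⊕1⊕1⊕1⊕0⊕1⊕1⊕0⊕1⊕0⊕0⊕0 = 0
s4: b4⊕b5⊕b6⊕b7⊕b12⊕b13⊕b14⊕b15⊕b20⊕b21⊕b22⊕b23⊕b28⊕b29⊕b30⊕b31 = 0⊕0⊕1⊕1⊕0⊕0⊕1⊕1⊕0⊕1⊕1⊕0⊕0⊕0⊕0⊕0 = 0
s8: b8⊕b9⊕b10⊕b11⊕b12⊕b13⊕b14⊕b15⊕b24⊕b25⊕b26⊕b27⊕b28⊕b29⊕b30⊕b31 = 1⊕1⊕1⊕1⊕0⊕0⊕1⊕1⊕1⊕1⊕1⊕0⊕0⊕0⊕0⊕0 = 1
s16: b16⊕b17⊕b18⊕b19⊕b20⊕b21⊕b22⊕b23⊕b24⊕b25⊕b26⊕b27⊕b28⊕b29⊕b30⊕b31 = 0⊕0⊕0⊕1⊕0⊕1⊕1⊕0⊕1⊕1⊕1⊕0⊕0⊕0⊕0⊕0 = 0
Syndrome (s16...s1) = 01001 → position 9.

01001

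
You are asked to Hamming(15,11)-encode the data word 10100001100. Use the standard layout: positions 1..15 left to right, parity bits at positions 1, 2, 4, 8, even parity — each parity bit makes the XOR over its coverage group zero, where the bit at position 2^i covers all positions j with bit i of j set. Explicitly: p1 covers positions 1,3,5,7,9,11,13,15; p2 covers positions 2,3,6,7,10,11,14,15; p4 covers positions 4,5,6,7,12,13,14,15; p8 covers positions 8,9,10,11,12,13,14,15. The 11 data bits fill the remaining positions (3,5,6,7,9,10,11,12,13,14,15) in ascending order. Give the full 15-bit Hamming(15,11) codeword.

Place data bits at non-power-of-two positions: b3=1, b5=0, b6=1, b7=0, b9=0, b10=0, b11=0, b12=1, b13=1, b14=0, b15=0.
p1 = XOR of data positions {3,5,7,9,11,13,15} = 1⊕0⊕0⊕0⊕0⊕1⊕0 = 0
p2 = XOR of data positions {3,6,7,10,11,14,15} = 1⊕1⊕0⊕0⊕0⊕0⊕0 = 0
p4 = XOR of data positions {5,6,7,12,13,14,15} = 0⊕1⊕0⊕1⊕1⊕0⊕0 = 1
p8 = XOR of data positions {9,10,11,12,13,14,15} = 0⊕0⊕0⊕1⊕1⊕0⊕0 = 0
Codeword b1..b15 = 001101000001100

001101000001100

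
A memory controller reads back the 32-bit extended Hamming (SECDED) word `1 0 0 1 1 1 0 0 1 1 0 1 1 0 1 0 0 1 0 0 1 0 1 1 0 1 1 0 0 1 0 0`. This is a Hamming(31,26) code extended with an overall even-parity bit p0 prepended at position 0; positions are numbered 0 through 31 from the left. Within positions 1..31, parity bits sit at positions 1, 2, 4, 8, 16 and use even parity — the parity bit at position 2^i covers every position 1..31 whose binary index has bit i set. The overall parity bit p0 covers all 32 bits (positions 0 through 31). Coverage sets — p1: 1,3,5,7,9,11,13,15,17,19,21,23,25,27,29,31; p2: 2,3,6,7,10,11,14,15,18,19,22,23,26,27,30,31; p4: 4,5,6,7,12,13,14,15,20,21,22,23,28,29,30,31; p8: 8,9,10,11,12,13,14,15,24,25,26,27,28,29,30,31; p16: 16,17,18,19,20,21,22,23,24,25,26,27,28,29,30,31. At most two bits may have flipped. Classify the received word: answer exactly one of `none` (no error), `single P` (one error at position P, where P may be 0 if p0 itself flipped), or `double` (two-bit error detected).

double

s1: b1⊕b3⊕b5⊕b7⊕b9⊕b11⊕b13⊕b15⊕b17⊕b19⊕b21⊕b23⊕b25⊕b27⊕b29⊕b31 = 0⊕1⊕1⊕0⊕1⊕1⊕0⊕0⊕1⊕0⊕0⊕1⊕1⊕0⊕1⊕0 = 0
s2: b2⊕b3⊕b6⊕b7⊕b10⊕b11⊕b14⊕b15⊕b18⊕b19⊕b22⊕b23⊕b26⊕b27⊕b30⊕b31 = 0⊕1⊕0⊕0⊕0⊕1⊕1⊕0⊕0⊕0⊕1⊕1⊕1⊕0⊕0⊕0 = 0
s4: b4⊕b5⊕b6⊕b7⊕b12⊕b13⊕b14⊕b15⊕b20⊕b21⊕b22⊕b23⊕b28⊕b29⊕b30⊕b31 = 1⊕1⊕0⊕0⊕1⊕0⊕1⊕0⊕1⊕0⊕1⊕1⊕0⊕1⊕0⊕0 = 0
s8: b8⊕b9⊕b10⊕b11⊕b12⊕b13⊕b14⊕b15⊕b24⊕b25⊕b26⊕b27⊕b28⊕b29⊕b30⊕b31 = 1⊕1⊕0⊕1⊕1⊕0⊕1⊕0⊕0⊕1⊕1⊕0⊕0⊕1⊕0⊕0 = 0
s16: b16⊕b17⊕b18⊕b19⊕b20⊕b21⊕b22⊕b23⊕b24⊕b25⊕b26⊕b27⊕b28⊕b29⊕b30⊕b31 = 0⊕1⊕0⊕0⊕1⊕0⊕1⊕1⊕0⊕1⊕1⊕0⊕0⊕1⊕0⊕0 = 1
Syndrome (s16...s1) = 10000 → position 16.
Overall parity (XOR of all 32 bits, including p0): 1⊕0⊕0⊕1⊕1⊕1⊕0⊕0⊕1⊕1⊕0⊕1⊕1⊕0⊕1⊕0⊕0⊕1⊕0⊕0⊕1⊕0⊕1⊕1⊕0⊕1⊕1⊕0⊕0⊕1⊕0⊕0 = 0
Overall=0, syndrome position=16 → double-bit error detected (uncorrectable).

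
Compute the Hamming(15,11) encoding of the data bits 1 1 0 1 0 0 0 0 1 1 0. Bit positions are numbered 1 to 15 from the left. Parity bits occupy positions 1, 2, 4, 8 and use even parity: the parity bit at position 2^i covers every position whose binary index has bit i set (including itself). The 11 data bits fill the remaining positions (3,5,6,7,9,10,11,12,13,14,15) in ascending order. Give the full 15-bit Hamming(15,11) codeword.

Place data bits at non-power-of-two positions: b3=1, b5=1, b6=0, b7=1, b9=0, b10=0, b11=0, b12=0, b13=1, b14=1, b15=0.
p1 = XOR of data positions {3,5,7,9,11,13,15} = 1⊕1⊕1⊕0⊕0⊕1⊕0 = 0
p2 = XOR of data positions {3,6,7,10,11,14,15} = 1⊕0⊕1⊕0⊕0⊕1⊕0 = 1
p4 = XOR of data positions {5,6,7,12,13,14,15} = 1⊕0⊕1⊕0⊕1⊕1⊕0 = 0
p8 = XOR of data positions {9,10,11,12,13,14,15} = 0⊕0⊕0⊕0⊕1⊕1⊕0 = 0
Codeword b1..b15 = 011010100000110

011010100000110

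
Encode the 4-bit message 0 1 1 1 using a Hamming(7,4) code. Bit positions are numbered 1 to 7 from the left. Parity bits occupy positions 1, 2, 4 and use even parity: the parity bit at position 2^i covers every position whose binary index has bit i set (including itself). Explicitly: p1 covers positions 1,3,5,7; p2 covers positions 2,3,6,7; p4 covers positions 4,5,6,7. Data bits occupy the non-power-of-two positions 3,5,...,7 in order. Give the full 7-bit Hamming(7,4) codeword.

Place data bits at non-power-of-two positions: b3=0, b5=1, b6=1, b7=1.
p1 = XOR of data positions {3,5,7} = 0⊕1⊕1 = 0
p2 = XOR of data positions {3,6,7} = 0⊕1⊕1 = 0
p4 = XOR of data positions {5,6,7} = 1⊕1⊕1 = 1
Codeword b1..b7 = 0001111

0001111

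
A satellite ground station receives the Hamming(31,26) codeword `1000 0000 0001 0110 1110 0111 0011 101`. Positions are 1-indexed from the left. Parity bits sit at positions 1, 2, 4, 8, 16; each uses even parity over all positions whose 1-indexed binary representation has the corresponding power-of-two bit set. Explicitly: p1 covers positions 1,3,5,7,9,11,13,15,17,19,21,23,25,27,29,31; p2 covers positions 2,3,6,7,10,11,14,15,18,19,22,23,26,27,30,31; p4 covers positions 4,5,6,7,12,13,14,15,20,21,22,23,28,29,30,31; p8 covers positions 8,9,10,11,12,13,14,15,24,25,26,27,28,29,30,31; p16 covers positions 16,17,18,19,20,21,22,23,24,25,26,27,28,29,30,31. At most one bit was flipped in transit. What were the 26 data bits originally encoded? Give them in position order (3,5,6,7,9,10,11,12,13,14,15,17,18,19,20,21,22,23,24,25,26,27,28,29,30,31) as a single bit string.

s1: b1⊕b3⊕b5⊕b7⊕b9⊕b11⊕b13⊕b15⊕b17⊕b19⊕b21⊕b23⊕b25⊕b27⊕b29⊕b31 = 1⊕0⊕0⊕0⊕0⊕0⊕0⊕1⊕1⊕1⊕0⊕1⊕0⊕1⊕1⊕1 = 0
s2: b2⊕b3⊕b6⊕b7⊕b10⊕b11⊕b14⊕b15⊕b18⊕b19⊕b22⊕b23⊕b26⊕b27⊕b30⊕b31 = 0⊕0⊕0⊕0⊕0⊕0⊕1⊕1⊕1⊕1⊕1⊕1⊕0⊕1⊕0⊕1 = 0
s4: b4⊕b5⊕b6⊕b7⊕b12⊕b13⊕b14⊕b15⊕b20⊕b21⊕b22⊕b23⊕b28⊕b29⊕b30⊕b31 = 0⊕0⊕0⊕0⊕1⊕0⊕1⊕1⊕0⊕0⊕1⊕1⊕1⊕1⊕0⊕1 = 0
s8: b8⊕b9⊕b10⊕b11⊕b12⊕b13⊕b14⊕b15⊕b24⊕b25⊕b26⊕b27⊕b28⊕b29⊕b30⊕b31 = 0⊕0⊕0⊕0⊕1⊕0⊕1⊕1⊕1⊕0⊕0⊕1⊕1⊕1⊕0⊕1 = 0
s16: b16⊕b17⊕b18⊕b19⊕b20⊕b21⊕b22⊕b23⊕b24⊕b25⊕b26⊕b27⊕b28⊕b29⊕b30⊕b31 = 0⊕1⊕1⊕1⊕0⊕0⊕1⊕1⊕1⊕0⊕0⊕1⊕1⊕1⊕0⊕1 = 0
Syndrome (s16...s1) = 00000 → position 0 (no error).
No correction needed.
Data bits at positions 3,5,6,7,9,10,11,12,13,14,15,17,18,19,20,21,22,23,24,25,26,27,28,29,30,31: 00000001011111001110011101

00000001011111001110011101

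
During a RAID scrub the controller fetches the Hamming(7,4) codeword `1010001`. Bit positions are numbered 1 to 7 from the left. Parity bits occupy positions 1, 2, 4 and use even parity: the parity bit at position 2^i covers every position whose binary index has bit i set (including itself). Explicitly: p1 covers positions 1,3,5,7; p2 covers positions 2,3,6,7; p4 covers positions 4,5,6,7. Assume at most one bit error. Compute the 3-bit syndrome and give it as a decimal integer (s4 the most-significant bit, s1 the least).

5

s1: b1⊕b3⊕b5⊕b7 = 1⊕1⊕0⊕1 = 1
s2: b2⊕b3⊕b6⊕b7 = 0⊕1⊕0⊕1 = 0
s4: b4⊕b5⊕b6⊕b7 = 0⊕0⊕0⊕1 = 1
Syndrome (s4...s1) = 101 → position 5.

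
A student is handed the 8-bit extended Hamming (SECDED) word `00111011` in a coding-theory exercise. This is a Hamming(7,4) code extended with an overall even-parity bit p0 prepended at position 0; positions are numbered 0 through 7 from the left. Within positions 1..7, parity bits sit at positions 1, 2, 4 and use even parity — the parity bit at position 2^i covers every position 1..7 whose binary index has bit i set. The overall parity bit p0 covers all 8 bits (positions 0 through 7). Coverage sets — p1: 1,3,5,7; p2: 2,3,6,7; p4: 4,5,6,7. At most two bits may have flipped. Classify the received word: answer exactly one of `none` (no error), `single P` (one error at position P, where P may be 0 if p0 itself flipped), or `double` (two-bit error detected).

single 4

s1: b1⊕b3⊕b5⊕b7 = 0⊕1⊕0⊕1 = 0
s2: b2⊕b3⊕b6⊕b7 = 1⊕1⊕1⊕1 = 0
s4: b4⊕b5⊕b6⊕b7 = 1⊕0⊕1⊕1 = 1
Syndrome (s4...s1) = 100 → position 4.
Overall parity (XOR of all 8 bits, including p0): 0⊕0⊕1⊕1⊕1⊕0⊕1⊕1 = 1
Overall=1, syndrome position=4 → single-bit error at position 4.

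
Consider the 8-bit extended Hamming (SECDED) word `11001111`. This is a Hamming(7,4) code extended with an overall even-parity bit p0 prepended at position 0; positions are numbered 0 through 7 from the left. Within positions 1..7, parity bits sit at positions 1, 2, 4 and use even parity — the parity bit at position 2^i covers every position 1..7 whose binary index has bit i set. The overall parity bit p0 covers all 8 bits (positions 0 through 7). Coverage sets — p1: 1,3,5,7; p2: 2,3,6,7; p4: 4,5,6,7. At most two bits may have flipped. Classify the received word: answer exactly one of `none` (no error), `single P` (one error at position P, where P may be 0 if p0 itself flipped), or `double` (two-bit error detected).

s1: b1⊕b3⊕b5⊕b7 = 1⊕0⊕1⊕1 = 1
s2: b2⊕b3⊕b6⊕b7 = 0⊕0⊕1⊕1 = 0
s4: b4⊕b5⊕b6⊕b7 = 1⊕1⊕1⊕1 = 0
Syndrome (s4...s1) = 001 → position 1.
Overall parity (XOR of all 8 bits, including p0): 1⊕1⊕0⊕0⊕1⊕1⊕1⊕1 = 0
Overall=0, syndrome position=1 → double-bit error detected (uncorrectable).

double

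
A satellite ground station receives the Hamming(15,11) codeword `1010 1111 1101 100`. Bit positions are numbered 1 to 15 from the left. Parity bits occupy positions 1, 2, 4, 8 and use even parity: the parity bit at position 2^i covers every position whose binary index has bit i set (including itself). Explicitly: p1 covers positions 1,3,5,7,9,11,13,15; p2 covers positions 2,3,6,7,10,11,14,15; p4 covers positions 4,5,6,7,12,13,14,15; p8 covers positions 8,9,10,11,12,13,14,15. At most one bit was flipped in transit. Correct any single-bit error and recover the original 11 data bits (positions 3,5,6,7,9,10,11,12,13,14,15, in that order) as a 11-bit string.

11111100100

s1: b1⊕b3⊕b5⊕b7⊕b9⊕b11⊕b13⊕b15 = 1⊕1⊕1⊕1⊕1⊕0⊕1⊕0 = 0
s2: b2⊕b3⊕b6⊕b7⊕b10⊕b11⊕b14⊕b15 = 0⊕1⊕1⊕1⊕1⊕0⊕0⊕0 = 0
s4: b4⊕b5⊕b6⊕b7⊕b12⊕b13⊕b14⊕b15 = 0⊕1⊕1⊕1⊕1⊕1⊕0⊕0 = 1
s8: b8⊕b9⊕b10⊕b11⊕b12⊕b13⊕b14⊕b15 = 1⊕1⊕1⊕0⊕1⊕1⊕0⊕0 = 1
Syndrome (s8...s1) = 1100 → position 12.
Flip bit 12: corrected codeword = 101011111100100
Data bits at positions 3,5,6,7,9,10,11,12,13,14,15: 11111100100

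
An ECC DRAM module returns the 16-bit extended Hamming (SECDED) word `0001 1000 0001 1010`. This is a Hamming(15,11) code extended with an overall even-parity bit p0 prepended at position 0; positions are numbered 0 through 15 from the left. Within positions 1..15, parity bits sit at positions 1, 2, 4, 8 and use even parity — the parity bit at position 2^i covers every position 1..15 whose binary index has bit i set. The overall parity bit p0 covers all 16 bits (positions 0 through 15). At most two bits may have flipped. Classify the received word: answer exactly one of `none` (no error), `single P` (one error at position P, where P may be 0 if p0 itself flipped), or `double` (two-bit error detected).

single 14

s1: b1⊕b3⊕b5⊕b7⊕b9⊕b11⊕b13⊕b15 = 0⊕1⊕0⊕0⊕0⊕1⊕0⊕0 = 0
s2: b2⊕b3⊕b6⊕b7⊕b10⊕b11⊕b14⊕b15 = 0⊕1⊕0⊕0⊕0⊕1⊕1⊕0 = 1
s4: b4⊕b5⊕b6⊕b7⊕b12⊕b13⊕b14⊕b15 = 1⊕0⊕0⊕0⊕1⊕0⊕1⊕0 = 1
s8: b8⊕b9⊕b10⊕b11⊕b12⊕b13⊕b14⊕b15 = 0⊕0⊕0⊕1⊕1⊕0⊕1⊕0 = 1
Syndrome (s8...s1) = 1110 → position 14.
Overall parity (XOR of all 16 bits, including p0): 0⊕0⊕0⊕1⊕1⊕0⊕0⊕0⊕0⊕0⊕0⊕1⊕1⊕0⊕1⊕0 = 1
Overall=1, syndrome position=14 → single-bit error at position 14.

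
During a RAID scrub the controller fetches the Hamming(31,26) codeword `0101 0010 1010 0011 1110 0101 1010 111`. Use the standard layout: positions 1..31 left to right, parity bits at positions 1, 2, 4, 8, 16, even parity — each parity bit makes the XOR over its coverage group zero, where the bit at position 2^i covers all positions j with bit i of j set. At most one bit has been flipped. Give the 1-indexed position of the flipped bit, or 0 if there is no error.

s1: b1⊕b3⊕b5⊕b7⊕b9⊕b11⊕b13⊕b15⊕b17⊕b19⊕b21⊕b23⊕b25⊕b27⊕b29⊕b31 = 0⊕0⊕0⊕1⊕1⊕1⊕0⊕1⊕1⊕1⊕0⊕0⊕1⊕1⊕1⊕1 = 0
s2: b2⊕b3⊕b6⊕b7⊕b10⊕b11⊕b14⊕b15⊕b18⊕b19⊕b22⊕b23⊕b26⊕b27⊕b30⊕b31 = 1⊕0⊕0⊕1⊕0⊕1⊕0⊕1⊕1⊕1⊕1⊕0⊕0⊕1⊕1⊕1 = 0
s4: b4⊕b5⊕b6⊕b7⊕b12⊕b13⊕b14⊕b15⊕b20⊕b21⊕b22⊕b23⊕b28⊕b29⊕b30⊕b31 = 1⊕0⊕0⊕1⊕0⊕0⊕0⊕1⊕0⊕0⊕1⊕0⊕0⊕1⊕1⊕1 = 1
s8: b8⊕b9⊕b10⊕b11⊕b12⊕b13⊕b14⊕b15⊕b24⊕b25⊕b26⊕b27⊕b28⊕b29⊕b30⊕b31 = 0⊕1⊕0⊕1⊕0⊕0⊕0⊕1⊕1⊕1⊕0⊕1⊕0⊕1⊕1⊕1 = 1
s16: b16⊕b17⊕b18⊕b19⊕b20⊕b21⊕b22⊕b23⊕b24⊕b25⊕b26⊕b27⊕b28⊕b29⊕b30⊕b31 = 1⊕1⊕1⊕1⊕0⊕0⊕1⊕0⊕1⊕1⊕0⊕1⊕0⊕1⊕1⊕1 = 1
Syndrome (s16...s1) = 11100 → position 28.

28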